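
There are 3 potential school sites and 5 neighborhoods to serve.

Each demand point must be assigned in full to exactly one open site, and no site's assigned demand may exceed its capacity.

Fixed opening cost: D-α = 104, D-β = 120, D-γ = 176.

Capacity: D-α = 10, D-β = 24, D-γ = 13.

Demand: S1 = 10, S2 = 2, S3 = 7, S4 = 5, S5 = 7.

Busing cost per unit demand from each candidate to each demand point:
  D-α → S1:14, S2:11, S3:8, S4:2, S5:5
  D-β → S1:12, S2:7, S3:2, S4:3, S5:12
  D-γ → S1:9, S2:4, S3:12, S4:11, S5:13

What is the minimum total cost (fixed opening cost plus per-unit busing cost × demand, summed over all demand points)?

422

Open {D-α, D-β}; cheapest assignment that respects the capacities:
  D-α (cap 10, load 7): S5 — cost 7×5 = 35
  D-β (cap 24, load 24): S1, S2, S3, S4 — cost 10×12 + 2×7 + 7×2 + 5×3 = 163
  Shipping 198, fixed 224 → total 422.
  Any other capacity-feasible assignment to {D-α, D-β} ships for at least 198.
Compare {D-β, D-γ}: its best feasible assignment gives total 507.
Compare {D-α, D-β, D-γ}: its best feasible assignment gives total 562.
Every other set of open sites that can feasibly serve all demand totals ≥ 507 even under its best assignment. Minimum: 422.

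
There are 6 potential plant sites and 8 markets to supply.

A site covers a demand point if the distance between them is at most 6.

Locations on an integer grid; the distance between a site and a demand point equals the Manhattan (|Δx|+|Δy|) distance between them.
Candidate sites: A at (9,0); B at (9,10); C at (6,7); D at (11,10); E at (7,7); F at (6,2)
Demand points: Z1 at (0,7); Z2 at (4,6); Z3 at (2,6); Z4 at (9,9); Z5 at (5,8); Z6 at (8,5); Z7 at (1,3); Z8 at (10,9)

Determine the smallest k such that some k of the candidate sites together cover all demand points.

2

Coverage sets (demand points within 6 of each site):
  A: {Z6}
  B: {Z4, Z5, Z6, Z8}
  C: {Z1, Z2, Z3, Z4, Z5, Z6, Z8}
  D: {Z4, Z8}
  E: {Z2, Z3, Z4, Z5, Z6, Z8}
  F: {Z2, Z6, Z7}
No single site covers all 8 demand points.
But {C, F} covers everything, so the minimum is 2.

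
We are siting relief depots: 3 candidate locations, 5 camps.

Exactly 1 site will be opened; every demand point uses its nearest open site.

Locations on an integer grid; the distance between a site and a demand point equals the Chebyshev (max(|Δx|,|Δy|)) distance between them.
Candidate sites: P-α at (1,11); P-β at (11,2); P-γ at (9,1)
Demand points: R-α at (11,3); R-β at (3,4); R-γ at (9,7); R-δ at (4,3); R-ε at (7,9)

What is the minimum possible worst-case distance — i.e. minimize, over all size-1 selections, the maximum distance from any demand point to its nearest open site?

Open {P-β}.
  Farthest demand point is R-β at distance 8 (to P-β); all others are ≤ 8.
With {P-γ} the worst case is 8.
With {P-α} the worst case is 10.
No size-1 selection achieves below 8.

8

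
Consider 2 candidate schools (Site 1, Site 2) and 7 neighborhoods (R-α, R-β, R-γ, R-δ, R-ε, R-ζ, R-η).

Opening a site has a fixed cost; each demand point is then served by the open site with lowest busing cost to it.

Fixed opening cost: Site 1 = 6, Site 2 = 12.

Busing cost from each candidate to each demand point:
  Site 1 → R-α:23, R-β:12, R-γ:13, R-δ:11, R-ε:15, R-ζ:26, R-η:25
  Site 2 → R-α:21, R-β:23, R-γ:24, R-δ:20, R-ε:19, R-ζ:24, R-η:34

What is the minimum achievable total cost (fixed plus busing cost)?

131

Open {Site 1}: assign each demand point to its cheapest open site.
  R-α→Site 1 23, R-β→Site 1 12, R-γ→Site 1 13, R-δ→Site 1 11, R-ε→Site 1 15, R-ζ→Site 1 26, R-η→Site 1 25
  busing cost 125, fixed 6 → total 131.
Compare {Site 1, Site 2}: busing cost 121 + fixed 18 = 139.
Compare {Site 2}: busing cost 165 + fixed 12 = 177.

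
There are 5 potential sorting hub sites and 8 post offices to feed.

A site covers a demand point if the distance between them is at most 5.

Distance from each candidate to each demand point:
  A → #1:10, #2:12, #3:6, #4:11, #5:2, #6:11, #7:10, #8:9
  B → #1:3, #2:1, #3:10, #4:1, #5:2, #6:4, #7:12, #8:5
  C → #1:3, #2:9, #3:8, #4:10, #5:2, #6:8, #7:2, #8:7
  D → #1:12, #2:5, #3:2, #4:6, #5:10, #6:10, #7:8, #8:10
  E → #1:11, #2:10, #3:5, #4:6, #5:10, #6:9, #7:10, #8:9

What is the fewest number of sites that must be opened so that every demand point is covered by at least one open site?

Coverage sets (demand points within 5 of each site):
  A: {#5}
  B: {#1, #2, #4, #5, #6, #8}
  C: {#1, #5, #7}
  D: {#2, #3}
  E: {#3}
No 2 sites suffice: every size-2 union leaves at least one demand point uncovered.
But {B, C, D} covers everything, so the minimum is 3.

3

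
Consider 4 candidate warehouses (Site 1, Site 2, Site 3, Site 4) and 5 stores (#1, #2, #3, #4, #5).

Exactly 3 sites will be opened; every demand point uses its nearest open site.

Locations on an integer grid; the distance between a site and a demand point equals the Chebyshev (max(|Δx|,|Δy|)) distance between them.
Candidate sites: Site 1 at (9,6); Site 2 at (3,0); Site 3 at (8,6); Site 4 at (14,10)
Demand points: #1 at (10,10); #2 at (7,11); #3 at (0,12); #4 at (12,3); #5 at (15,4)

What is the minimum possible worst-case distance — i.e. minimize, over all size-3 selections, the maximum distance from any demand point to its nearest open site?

Open {Site 1, Site 2, Site 3}.
  Farthest demand point is #3 at distance 8 (to Site 3); all others are ≤ 8.
With {Site 1, Site 3, Site 4} the worst case is 8.
With {Site 2, Site 3, Site 4} the worst case is 8.
No size-3 selection achieves below 8.

8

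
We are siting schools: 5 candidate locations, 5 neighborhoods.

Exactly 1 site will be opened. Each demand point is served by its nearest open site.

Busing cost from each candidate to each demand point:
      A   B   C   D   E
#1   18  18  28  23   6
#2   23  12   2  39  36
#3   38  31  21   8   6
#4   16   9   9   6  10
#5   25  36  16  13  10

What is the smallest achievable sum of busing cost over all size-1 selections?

50

Open {#4}.
  A→#4 16, B→#4 9, C→#4 9, D→#4 6, E→#4 10  ⇒ total 50.
Compare {#1}: total 93.
Compare {#5}: total 100.
No size-1 selection does better; minimum is 50.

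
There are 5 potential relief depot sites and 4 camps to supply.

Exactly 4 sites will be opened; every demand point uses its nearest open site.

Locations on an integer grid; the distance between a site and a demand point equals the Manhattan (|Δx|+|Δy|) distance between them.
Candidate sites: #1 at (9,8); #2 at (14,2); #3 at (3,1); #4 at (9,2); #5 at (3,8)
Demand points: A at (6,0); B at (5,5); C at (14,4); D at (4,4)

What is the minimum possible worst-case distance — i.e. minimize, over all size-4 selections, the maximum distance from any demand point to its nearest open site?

Open {#1, #2, #3, #5}.
  Farthest demand point is B at distance 5 (to #5); all others are ≤ 5.
With {#1, #2, #4, #5} the worst case is 5.
With {#2, #3, #4, #5} the worst case is 5.
No size-4 selection achieves below 5.

5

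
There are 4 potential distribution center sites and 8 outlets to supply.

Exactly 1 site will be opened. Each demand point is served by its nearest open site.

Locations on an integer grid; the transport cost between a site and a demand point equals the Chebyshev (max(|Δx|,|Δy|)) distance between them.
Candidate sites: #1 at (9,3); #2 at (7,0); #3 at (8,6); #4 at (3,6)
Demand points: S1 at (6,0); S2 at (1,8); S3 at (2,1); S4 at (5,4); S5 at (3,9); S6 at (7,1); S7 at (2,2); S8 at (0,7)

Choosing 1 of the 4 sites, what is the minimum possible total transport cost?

30

Open {#4}.
  S1→#4 6, S2→#4 2, S3→#4 5, S4→#4 2, S5→#4 3, S6→#4 5, S7→#4 4, S8→#4 3  ⇒ total 30.
Compare {#2}: total 40.
Compare {#1}: total 46.
No size-1 selection does better; minimum is 30.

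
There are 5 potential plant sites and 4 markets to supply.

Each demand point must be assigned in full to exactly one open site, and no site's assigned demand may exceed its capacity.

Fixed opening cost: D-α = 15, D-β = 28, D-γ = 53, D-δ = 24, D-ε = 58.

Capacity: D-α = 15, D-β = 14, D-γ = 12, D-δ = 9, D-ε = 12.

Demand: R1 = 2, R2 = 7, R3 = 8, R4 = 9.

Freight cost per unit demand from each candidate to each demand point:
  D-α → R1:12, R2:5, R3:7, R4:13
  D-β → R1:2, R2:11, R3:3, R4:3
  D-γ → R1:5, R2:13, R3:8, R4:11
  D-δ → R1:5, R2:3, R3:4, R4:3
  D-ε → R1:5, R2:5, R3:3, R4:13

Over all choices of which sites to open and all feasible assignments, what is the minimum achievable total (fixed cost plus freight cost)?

157

Open {D-α, D-β, D-δ}; cheapest assignment that respects the capacities:
  D-α (cap 15, load 7): R2 — cost 7×5 = 35
  D-β (cap 14, load 10): R1, R3 — cost 2×2 + 8×3 = 28
  D-δ (cap 9, load 9): R4 — cost 9×3 = 27
  Shipping 90, fixed 67 → total 157.
  Any other capacity-feasible assignment to {D-α, D-β, D-δ} ships for at least 90.
Compare {D-α, D-β}: its best feasible assignment gives total 165.
Compare {D-β, D-δ, D-ε}: its best feasible assignment gives total 186.
Every other set of open sites that can feasibly serve all demand totals ≥ 165 even under its best assignment. Minimum: 157.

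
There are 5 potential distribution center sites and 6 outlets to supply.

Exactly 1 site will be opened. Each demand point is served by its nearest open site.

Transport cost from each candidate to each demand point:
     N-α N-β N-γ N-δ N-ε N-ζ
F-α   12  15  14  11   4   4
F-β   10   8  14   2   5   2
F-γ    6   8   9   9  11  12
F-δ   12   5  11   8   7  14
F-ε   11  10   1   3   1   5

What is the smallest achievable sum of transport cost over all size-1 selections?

Open {F-ε}.
  N-α→F-ε 11, N-β→F-ε 10, N-γ→F-ε 1, N-δ→F-ε 3, N-ε→F-ε 1, N-ζ→F-ε 5  ⇒ total 31.
Compare {F-β}: total 41.
Compare {F-γ}: total 55.
No size-1 selection does better; minimum is 31.

31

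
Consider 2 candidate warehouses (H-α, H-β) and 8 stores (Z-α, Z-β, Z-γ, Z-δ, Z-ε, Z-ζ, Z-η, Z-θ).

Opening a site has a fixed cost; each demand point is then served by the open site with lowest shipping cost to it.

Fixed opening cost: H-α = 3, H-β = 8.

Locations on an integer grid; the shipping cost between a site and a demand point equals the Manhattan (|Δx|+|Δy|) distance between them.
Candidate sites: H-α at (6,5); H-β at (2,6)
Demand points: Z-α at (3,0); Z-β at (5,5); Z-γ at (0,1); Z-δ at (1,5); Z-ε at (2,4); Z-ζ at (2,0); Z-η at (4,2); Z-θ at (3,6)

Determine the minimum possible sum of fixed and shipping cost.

Open {H-α, H-β}: assign each demand point to its cheapest open site.
  Z-α→H-β 7, Z-β→H-α 1, Z-γ→H-β 7, Z-δ→H-β 2, Z-ε→H-β 2, Z-ζ→H-β 6, Z-η→H-α 5, Z-θ→H-β 1
  shipping cost 31, fixed 11 → total 42.
Compare {H-β}: shipping cost 35 + fixed 8 = 43.
Compare {H-α}: shipping cost 47 + fixed 3 = 50.

42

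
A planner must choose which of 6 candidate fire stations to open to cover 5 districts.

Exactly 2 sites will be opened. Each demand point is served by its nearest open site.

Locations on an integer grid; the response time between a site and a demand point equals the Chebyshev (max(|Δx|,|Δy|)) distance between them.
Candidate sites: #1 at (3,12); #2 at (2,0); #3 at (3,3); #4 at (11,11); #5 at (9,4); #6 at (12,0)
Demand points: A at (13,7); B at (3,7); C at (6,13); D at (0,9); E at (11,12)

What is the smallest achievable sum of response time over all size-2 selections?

Open {#1, #4}.
  A→#4 4, B→#1 5, C→#1 3, D→#1 3, E→#4 1  ⇒ total 16.
Compare {#3, #4}: total 20.
Compare {#1, #5}: total 23.
No size-2 selection does better; minimum is 16.

16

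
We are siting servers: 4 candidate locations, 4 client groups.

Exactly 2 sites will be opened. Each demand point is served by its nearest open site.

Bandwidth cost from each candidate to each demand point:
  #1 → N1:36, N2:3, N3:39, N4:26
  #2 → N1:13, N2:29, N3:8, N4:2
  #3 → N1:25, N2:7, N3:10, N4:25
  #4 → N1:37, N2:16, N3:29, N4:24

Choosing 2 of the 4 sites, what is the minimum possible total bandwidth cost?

26

Open {#1, #2}.
  N1→#2 13, N2→#1 3, N3→#2 8, N4→#2 2  ⇒ total 26.
Compare {#2, #3}: total 30.
Compare {#2, #4}: total 39.
No size-2 selection does better; minimum is 26.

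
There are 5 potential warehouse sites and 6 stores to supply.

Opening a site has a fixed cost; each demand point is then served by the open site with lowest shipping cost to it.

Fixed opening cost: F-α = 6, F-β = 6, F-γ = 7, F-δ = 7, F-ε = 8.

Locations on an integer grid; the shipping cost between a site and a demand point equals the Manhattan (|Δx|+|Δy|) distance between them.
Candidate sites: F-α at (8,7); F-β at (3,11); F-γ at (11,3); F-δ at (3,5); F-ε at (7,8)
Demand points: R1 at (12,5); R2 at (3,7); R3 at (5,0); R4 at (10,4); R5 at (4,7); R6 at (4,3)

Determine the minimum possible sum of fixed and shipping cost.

34

Open {F-γ, F-δ}: assign each demand point to its cheapest open site.
  R1→F-γ 3, R2→F-δ 2, R3→F-δ 7, R4→F-γ 2, R5→F-δ 3, R6→F-δ 3
  shipping cost 20, fixed 14 → total 34.
Compare {F-δ}: shipping cost 32 + fixed 7 = 39.
Compare {F-α, F-δ}: shipping cost 26 + fixed 13 = 39.
Compare {F-α, F-γ, F-δ}: shipping cost 20 + fixed 20 = 40.
All other subsets cost ≥ 39. Minimum total cost: 34.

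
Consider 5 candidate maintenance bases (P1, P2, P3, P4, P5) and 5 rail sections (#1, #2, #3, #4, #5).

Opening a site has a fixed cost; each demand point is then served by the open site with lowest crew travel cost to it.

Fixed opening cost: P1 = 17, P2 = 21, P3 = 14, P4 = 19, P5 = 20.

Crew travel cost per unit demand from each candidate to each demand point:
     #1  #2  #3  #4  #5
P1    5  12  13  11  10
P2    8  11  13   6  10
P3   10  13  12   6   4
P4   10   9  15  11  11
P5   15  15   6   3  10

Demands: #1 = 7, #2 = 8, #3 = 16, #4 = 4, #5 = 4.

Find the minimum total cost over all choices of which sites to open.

Open {P1, P3, P4, P5}: assign each demand point to its cheapest open site.
  #1→P1 7×5=35, #2→P4 8×9=72, #3→P5 16×6=96, #4→P5 4×3=12, #5→P3 4×4=16
  crew travel cost 231, fixed 70 → total 301.
Compare {P1, P3, P5}: crew travel cost 255 + fixed 51 = 306.
Compare {P1, P4, P5}: crew travel cost 255 + fixed 56 = 311.
Compare {P1, P5}: crew travel cost 279 + fixed 37 = 316.
All other subsets cost ≥ 306. Minimum total cost: 301.

301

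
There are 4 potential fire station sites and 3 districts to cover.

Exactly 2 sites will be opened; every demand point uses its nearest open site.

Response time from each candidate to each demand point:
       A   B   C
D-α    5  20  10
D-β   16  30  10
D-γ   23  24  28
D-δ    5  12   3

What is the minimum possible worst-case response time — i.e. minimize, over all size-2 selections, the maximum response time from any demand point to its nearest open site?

Open {D-α, D-δ}.
  Farthest demand point is B at response time 12 (to D-δ); all others are ≤ 12.
With {D-β, D-δ} the worst case is 12.
With {D-γ, D-δ} the worst case is 12.
No size-2 selection achieves below 12.

12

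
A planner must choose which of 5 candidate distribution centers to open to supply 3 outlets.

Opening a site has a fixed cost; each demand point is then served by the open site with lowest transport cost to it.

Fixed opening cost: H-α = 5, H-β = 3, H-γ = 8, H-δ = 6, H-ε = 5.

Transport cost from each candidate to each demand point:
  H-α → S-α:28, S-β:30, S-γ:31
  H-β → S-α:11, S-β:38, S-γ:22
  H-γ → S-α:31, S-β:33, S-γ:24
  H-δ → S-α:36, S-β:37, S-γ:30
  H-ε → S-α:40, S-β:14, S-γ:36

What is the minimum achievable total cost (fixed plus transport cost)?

Open {H-β, H-ε}: assign each demand point to its cheapest open site.
  S-α→H-β 11, S-β→H-ε 14, S-γ→H-β 22
  transport cost 47, fixed 8 → total 55.
Compare {H-α, H-β, H-ε}: transport cost 47 + fixed 13 = 60.
Compare {H-β, H-δ, H-ε}: transport cost 47 + fixed 14 = 61.
Compare {H-β, H-γ, H-ε}: transport cost 47 + fixed 16 = 63.
All other subsets cost ≥ 60. Minimum total cost: 55.

55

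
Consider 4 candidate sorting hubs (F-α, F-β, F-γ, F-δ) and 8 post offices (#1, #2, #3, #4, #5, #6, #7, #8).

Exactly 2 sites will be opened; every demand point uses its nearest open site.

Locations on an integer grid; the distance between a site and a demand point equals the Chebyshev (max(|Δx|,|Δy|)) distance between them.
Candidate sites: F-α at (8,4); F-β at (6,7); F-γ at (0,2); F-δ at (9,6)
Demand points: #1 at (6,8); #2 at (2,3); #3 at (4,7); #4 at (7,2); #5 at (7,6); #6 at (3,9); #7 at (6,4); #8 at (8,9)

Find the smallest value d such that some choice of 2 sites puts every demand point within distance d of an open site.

4

Open {F-α, F-β}.
  Farthest demand point is #2 at distance 4 (to F-β); all others are ≤ 4.
With {F-β, F-δ} the worst case is 4.
With {F-α, F-γ} the worst case is 5.
No size-2 selection achieves below 4.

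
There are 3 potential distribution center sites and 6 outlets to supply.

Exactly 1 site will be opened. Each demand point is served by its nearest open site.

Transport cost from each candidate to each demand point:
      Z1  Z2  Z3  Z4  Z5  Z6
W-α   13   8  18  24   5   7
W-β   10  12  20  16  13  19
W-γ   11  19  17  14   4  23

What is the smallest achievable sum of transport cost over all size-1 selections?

Open {W-α}.
  Z1→W-α 13, Z2→W-α 8, Z3→W-α 18, Z4→W-α 24, Z5→W-α 5, Z6→W-α 7  ⇒ total 75.
Compare {W-γ}: total 88.
Compare {W-β}: total 90.

75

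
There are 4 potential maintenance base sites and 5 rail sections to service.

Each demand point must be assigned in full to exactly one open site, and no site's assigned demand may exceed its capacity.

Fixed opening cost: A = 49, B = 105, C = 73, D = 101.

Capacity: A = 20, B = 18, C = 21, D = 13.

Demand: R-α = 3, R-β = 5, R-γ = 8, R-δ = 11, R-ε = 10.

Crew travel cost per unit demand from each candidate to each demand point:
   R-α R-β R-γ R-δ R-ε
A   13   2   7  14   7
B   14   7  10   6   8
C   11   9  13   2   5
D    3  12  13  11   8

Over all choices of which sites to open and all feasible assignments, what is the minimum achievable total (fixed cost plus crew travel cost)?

Open {A, C}; cheapest assignment that respects the capacities:
  A (cap 20, load 16): R-α, R-β, R-γ — cost 3×13 + 5×2 + 8×7 = 105
  C (cap 21, load 21): R-δ, R-ε — cost 11×2 + 10×5 = 72
  Shipping 177, fixed 122 → total 299.
  Any other capacity-feasible assignment to {A, C} ships for at least 177.
Compare {A, C, D}: its best feasible assignment gives total 370.
Compare {A, B, C}: its best feasible assignment gives total 404.
Every other set of open sites that can feasibly serve all demand totals ≥ 370 even under its best assignment. Minimum: 299.

299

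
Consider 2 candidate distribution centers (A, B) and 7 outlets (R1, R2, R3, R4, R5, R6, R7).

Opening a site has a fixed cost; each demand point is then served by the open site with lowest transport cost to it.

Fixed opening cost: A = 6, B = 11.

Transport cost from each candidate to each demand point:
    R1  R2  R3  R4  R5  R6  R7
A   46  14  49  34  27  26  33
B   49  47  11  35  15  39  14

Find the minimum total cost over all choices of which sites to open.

Open {A, B}: assign each demand point to its cheapest open site.
  R1→A 46, R2→A 14, R3→B 11, R4→A 34, R5→B 15, R6→A 26, R7→B 14
  transport cost 160, fixed 17 → total 177.
Compare {B}: transport cost 210 + fixed 11 = 221.
Compare {A}: transport cost 229 + fixed 6 = 235.

177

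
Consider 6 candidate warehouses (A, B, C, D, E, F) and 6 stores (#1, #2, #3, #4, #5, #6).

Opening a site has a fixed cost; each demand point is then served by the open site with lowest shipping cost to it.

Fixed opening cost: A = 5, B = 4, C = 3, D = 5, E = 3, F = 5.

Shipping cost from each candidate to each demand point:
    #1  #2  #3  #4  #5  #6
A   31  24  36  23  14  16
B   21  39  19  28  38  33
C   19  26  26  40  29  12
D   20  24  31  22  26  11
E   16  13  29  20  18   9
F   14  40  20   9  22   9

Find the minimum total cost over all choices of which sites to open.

Open {E, F}: assign each demand point to its cheapest open site.
  #1→F 14, #2→E 13, #3→F 20, #4→F 9, #5→E 18, #6→E 9
  shipping cost 83, fixed 8 → total 91.
Compare {A, E, F}: shipping cost 79 + fixed 13 = 92.
Compare {B, E, F}: shipping cost 82 + fixed 12 = 94.
Compare {C, E, F}: shipping cost 83 + fixed 11 = 94.
All other subsets cost ≥ 92. Minimum total cost: 91.

91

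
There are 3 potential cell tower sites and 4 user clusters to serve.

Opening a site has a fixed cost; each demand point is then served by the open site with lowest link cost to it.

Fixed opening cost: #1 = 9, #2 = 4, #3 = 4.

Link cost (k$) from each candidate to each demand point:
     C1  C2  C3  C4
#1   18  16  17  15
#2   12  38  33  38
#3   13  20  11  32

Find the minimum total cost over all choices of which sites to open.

68

Open {#1, #3}: assign each demand point to its cheapest open site.
  C1→#3 13, C2→#1 16, C3→#3 11, C4→#1 15
  link cost 55, fixed 13 → total 68.
Compare {#1, #2, #3}: link cost 54 + fixed 17 = 71.
Compare {#1, #2}: link cost 60 + fixed 13 = 73.
Compare {#1}: link cost 66 + fixed 9 = 75.
All other subsets cost ≥ 71. Minimum total cost: 68.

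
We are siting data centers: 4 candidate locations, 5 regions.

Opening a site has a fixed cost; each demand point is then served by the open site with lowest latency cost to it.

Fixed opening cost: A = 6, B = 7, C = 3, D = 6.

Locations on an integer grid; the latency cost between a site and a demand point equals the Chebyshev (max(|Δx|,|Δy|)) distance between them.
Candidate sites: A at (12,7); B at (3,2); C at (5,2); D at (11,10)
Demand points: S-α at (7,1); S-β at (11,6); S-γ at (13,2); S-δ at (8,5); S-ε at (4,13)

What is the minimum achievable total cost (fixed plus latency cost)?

28

Open {A, C}: assign each demand point to its cheapest open site.
  S-α→C 2, S-β→A 1, S-γ→A 5, S-δ→C 3, S-ε→A 8
  latency cost 19, fixed 9 → total 28.
Compare {A}: latency cost 24 + fixed 6 = 30.
Compare {C}: latency cost 30 + fixed 3 = 33.
Compare {C, D}: latency cost 24 + fixed 9 = 33.
All other subsets cost ≥ 30. Minimum total cost: 28.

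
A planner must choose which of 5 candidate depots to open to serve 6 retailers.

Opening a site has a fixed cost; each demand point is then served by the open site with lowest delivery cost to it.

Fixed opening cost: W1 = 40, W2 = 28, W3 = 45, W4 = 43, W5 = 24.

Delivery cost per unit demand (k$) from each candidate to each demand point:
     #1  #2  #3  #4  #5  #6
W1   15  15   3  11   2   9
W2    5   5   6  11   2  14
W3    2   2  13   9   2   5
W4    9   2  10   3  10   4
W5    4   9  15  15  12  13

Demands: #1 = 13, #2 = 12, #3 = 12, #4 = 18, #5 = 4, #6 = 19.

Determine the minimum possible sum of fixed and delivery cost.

352

Open {W1, W3, W4}: assign each demand point to its cheapest open site.
  #1→W3 13×2=26, #2→W3 12×2=24, #3→W1 12×3=36, #4→W4 18×3=54, #5→W1 4×2=8, #6→W4 19×4=76
  delivery cost 224, fixed 128 → total 352.
Compare {W1, W4, W5}: delivery cost 250 + fixed 107 = 357.
Compare {W2, W4}: delivery cost 299 + fixed 71 = 370.
Compare {W1, W2, W4}: delivery cost 263 + fixed 111 = 374.
All other subsets cost ≥ 357. Minimum total cost: 352.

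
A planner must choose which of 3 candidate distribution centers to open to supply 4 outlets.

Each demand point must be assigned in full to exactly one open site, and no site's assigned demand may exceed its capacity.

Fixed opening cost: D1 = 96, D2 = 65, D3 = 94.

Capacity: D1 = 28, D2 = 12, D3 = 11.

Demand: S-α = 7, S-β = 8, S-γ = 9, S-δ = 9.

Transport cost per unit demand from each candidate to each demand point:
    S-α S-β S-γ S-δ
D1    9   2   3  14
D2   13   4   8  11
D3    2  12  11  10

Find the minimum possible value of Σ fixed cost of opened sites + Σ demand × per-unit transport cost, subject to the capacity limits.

366

Open {D1, D2}; cheapest assignment that respects the capacities:
  D1 (cap 28, load 24): S-α, S-β, S-γ — cost 7×9 + 8×2 + 9×3 = 106
  D2 (cap 12, load 9): S-δ — cost 9×11 = 99
  Shipping 205, fixed 161 → total 366.
  Any other capacity-feasible assignment to {D1, D2} ships for at least 205.
Compare {D1, D3}: its best feasible assignment gives total 373.
Compare {D1, D2, D3}: its best feasible assignment gives total 411.
Every other set of open sites that can feasibly serve all demand totals ≥ 373 even under its best assignment. Minimum: 366.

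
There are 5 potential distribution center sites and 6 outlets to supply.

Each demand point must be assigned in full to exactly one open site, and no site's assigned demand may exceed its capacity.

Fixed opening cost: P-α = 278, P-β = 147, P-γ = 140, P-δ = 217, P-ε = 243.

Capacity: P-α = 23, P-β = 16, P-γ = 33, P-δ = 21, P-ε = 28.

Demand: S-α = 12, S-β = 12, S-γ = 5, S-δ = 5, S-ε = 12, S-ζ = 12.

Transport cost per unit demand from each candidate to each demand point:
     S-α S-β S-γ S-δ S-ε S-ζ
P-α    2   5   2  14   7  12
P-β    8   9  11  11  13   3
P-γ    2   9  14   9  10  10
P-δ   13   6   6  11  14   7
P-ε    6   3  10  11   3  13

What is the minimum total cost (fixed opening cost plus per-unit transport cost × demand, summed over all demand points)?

Open {P-β, P-γ, P-ε}; cheapest assignment that respects the capacities:
  P-β (cap 16, load 12): S-ζ — cost 12×3 = 36
  P-γ (cap 33, load 22): S-α, S-γ, S-δ — cost 12×2 + 5×14 + 5×9 = 139
  P-ε (cap 28, load 24): S-β, S-ε — cost 12×3 + 12×3 = 72
  Shipping 247, fixed 530 → total 777.
  Any other capacity-feasible assignment to {P-β, P-γ, P-ε} ships for at least 247.
Compare {P-β, P-γ, P-δ}: its best feasible assignment gives total 831.
Compare {P-γ, P-δ, P-ε}: its best feasible assignment gives total 855.
Every other set of open sites that can feasibly serve all demand totals ≥ 831 even under its best assignment. Minimum: 777.

777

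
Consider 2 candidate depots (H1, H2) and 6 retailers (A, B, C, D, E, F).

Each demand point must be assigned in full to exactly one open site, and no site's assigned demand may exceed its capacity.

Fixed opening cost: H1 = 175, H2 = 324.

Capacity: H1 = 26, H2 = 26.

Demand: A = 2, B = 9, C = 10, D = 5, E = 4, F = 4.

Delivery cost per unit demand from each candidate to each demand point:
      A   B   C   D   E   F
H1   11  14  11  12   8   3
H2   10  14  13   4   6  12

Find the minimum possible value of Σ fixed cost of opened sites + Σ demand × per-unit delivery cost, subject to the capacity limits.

Open {H1, H2}; cheapest assignment that respects the capacities:
  H1 (cap 26, load 23): B, C, F — cost 9×14 + 10×11 + 4×3 = 248
  H2 (cap 26, load 11): A, D, E — cost 2×10 + 5×4 + 4×6 = 64
  Shipping 312, fixed 499 → total 811.
  Any other capacity-feasible assignment to {H1, H2} ships for at least 312.
Total demand is 34 and no other set of sites has combined capacity ≥ 34, so {H1, H2} is the only feasible choice of open sites. Minimum: 811.

811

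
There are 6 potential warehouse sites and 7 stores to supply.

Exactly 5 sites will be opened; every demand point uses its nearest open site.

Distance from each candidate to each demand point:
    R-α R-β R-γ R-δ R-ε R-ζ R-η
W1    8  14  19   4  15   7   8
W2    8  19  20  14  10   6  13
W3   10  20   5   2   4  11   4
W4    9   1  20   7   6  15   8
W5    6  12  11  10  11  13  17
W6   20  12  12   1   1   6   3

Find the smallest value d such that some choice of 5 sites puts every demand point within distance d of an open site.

6

Open {W1, W2, W3, W4, W5}.
  Farthest demand point is R-α at distance 6 (to W5); all others are ≤ 6.
With {W1, W3, W4, W5, W6} the worst case is 6.
With {W2, W3, W4, W5, W6} the worst case is 6.
No size-5 selection achieves below 6.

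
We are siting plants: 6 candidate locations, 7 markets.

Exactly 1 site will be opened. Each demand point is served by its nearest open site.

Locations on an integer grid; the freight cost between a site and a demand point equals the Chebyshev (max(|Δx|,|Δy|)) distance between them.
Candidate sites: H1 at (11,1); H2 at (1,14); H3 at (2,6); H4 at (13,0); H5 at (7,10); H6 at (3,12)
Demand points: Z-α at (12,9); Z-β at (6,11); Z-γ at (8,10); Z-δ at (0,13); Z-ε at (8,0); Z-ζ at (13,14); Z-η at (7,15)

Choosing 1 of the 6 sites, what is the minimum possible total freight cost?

35

Open {H5}.
  Z-α→H5 5, Z-β→H5 1, Z-γ→H5 1, Z-δ→H5 7, Z-ε→H5 10, Z-ζ→H5 6, Z-η→H5 5  ⇒ total 35.
Compare {H6}: total 46.
Compare {H3}: total 54.
No size-1 selection does better; minimum is 35.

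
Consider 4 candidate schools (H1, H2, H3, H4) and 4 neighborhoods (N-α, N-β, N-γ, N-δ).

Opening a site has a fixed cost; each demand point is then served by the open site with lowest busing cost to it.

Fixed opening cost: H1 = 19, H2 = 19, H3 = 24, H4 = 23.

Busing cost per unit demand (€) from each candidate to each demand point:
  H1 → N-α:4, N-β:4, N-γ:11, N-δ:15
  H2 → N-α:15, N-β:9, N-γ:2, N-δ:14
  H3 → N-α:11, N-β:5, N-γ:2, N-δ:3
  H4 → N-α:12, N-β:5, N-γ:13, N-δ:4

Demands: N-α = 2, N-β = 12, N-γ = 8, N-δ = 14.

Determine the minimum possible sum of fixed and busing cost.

157

Open {H1, H3}: assign each demand point to its cheapest open site.
  N-α→H1 2×4=8, N-β→H1 12×4=48, N-γ→H3 8×2=16, N-δ→H3 14×3=42
  busing cost 114, fixed 43 → total 157.
Compare {H3}: busing cost 140 + fixed 24 = 164.
Compare {H1, H2, H3}: busing cost 114 + fixed 62 = 176.
Compare {H1, H3, H4}: busing cost 114 + fixed 66 = 180.
All other subsets cost ≥ 164. Minimum total cost: 157.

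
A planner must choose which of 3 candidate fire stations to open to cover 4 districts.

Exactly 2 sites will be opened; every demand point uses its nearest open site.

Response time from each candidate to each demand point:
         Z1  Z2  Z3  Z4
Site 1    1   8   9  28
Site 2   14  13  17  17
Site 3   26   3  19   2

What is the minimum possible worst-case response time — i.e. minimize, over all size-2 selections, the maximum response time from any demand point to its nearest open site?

9

Open {Site 1, Site 3}.
  Farthest demand point is Z3 at response time 9 (to Site 1); all others are ≤ 9.
With {Site 1, Site 2} the worst case is 17.
With {Site 2, Site 3} the worst case is 17.
No size-2 selection achieves below 9.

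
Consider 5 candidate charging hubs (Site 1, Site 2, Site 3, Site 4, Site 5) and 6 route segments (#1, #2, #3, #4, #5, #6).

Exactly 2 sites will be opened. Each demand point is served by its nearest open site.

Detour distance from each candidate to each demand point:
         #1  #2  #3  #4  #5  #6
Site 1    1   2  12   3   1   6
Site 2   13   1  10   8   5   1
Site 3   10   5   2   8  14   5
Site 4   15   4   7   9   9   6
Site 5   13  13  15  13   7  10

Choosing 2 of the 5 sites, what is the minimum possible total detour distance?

14

Open {Site 1, Site 3}.
  #1→Site 1 1, #2→Site 1 2, #3→Site 3 2, #4→Site 1 3, #5→Site 1 1, #6→Site 3 5  ⇒ total 14.
Compare {Site 1, Site 2}: total 17.
Compare {Site 1, Site 4}: total 20.
No size-2 selection does better; minimum is 14.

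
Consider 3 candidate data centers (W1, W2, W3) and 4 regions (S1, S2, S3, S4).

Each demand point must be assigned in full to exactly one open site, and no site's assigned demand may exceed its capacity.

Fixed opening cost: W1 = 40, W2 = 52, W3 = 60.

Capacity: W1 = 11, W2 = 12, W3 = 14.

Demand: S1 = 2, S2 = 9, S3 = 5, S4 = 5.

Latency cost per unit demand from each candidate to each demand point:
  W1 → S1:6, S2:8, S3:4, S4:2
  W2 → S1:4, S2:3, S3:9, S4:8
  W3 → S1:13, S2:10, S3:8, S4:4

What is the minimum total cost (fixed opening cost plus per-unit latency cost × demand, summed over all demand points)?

157

Open {W1, W2}; cheapest assignment that respects the capacities:
  W1 (cap 11, load 10): S3, S4 — cost 5×4 + 5×2 = 30
  W2 (cap 12, load 11): S1, S2 — cost 2×4 + 9×3 = 35
  Shipping 65, fixed 92 → total 157.
  Any other capacity-feasible assignment to {W1, W2} ships for at least 65.
Compare {W2, W3}: its best feasible assignment gives total 207.
Compare {W1, W2, W3}: its best feasible assignment gives total 217.
Every other set of open sites that can feasibly serve all demand totals ≥ 207 even under its best assignment. Minimum: 157.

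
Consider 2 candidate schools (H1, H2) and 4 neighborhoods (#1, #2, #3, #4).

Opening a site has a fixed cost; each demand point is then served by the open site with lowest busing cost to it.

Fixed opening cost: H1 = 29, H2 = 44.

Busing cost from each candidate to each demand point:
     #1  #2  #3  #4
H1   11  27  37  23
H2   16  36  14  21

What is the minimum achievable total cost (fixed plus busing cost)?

Open {H1}: assign each demand point to its cheapest open site.
  #1→H1 11, #2→H1 27, #3→H1 37, #4→H1 23
  busing cost 98, fixed 29 → total 127.
Compare {H2}: busing cost 87 + fixed 44 = 131.
Compare {H1, H2}: busing cost 73 + fixed 73 = 146.

127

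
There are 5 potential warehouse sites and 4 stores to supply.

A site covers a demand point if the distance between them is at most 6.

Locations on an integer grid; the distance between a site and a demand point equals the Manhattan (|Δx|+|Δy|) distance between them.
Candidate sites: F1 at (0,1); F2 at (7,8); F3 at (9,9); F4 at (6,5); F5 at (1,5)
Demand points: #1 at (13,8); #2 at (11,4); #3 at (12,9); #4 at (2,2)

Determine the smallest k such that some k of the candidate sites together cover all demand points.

3

Coverage sets (demand points within 6 of each site):
  F1: {#4}
  F2: {#1, #3}
  F3: {#1, #3}
  F4: {#2}
  F5: {#4}
No 2 sites suffice: every size-2 union leaves at least one demand point uncovered.
But {F1, F2, F4} covers everything, so the minimum is 3.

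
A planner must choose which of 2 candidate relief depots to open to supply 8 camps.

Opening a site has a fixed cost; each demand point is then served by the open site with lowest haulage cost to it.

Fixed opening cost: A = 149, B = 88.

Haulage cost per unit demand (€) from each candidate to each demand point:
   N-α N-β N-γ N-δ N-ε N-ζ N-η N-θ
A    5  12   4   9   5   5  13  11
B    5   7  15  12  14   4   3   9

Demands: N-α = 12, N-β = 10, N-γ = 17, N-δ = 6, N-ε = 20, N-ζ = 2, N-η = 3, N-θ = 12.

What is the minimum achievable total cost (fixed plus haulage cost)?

Open {A, B}: assign each demand point to its cheapest open site.
  N-α→A 12×5=60, N-β→B 10×7=70, N-γ→A 17×4=68, N-δ→A 6×9=54, N-ε→A 20×5=100, N-ζ→B 2×4=8, N-η→B 3×3=9, N-θ→B 12×9=108
  haulage cost 477, fixed 237 → total 714.
Compare {A}: haulage cost 583 + fixed 149 = 732.
Compare {B}: haulage cost 862 + fixed 88 = 950.

714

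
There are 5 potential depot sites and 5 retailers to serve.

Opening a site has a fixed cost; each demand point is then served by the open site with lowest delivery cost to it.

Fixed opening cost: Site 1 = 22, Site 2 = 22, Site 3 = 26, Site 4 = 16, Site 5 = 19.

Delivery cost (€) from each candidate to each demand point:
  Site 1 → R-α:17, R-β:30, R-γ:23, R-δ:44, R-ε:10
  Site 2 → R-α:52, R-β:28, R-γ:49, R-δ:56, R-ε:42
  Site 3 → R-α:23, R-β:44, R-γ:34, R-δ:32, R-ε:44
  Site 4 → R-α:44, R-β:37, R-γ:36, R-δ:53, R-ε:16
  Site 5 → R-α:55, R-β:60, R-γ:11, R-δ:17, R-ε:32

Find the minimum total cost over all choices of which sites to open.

Open {Site 1, Site 5}: assign each demand point to its cheapest open site.
  R-α→Site 1 17, R-β→Site 1 30, R-γ→Site 5 11, R-δ→Site 5 17, R-ε→Site 1 10
  delivery cost 85, fixed 41 → total 126.
Compare {Site 1, Site 4, Site 5}: delivery cost 85 + fixed 57 = 142.
Compare {Site 1}: delivery cost 124 + fixed 22 = 146.
Compare {Site 1, Site 2, Site 5}: delivery cost 83 + fixed 63 = 146.
All other subsets cost ≥ 142. Minimum total cost: 126.

126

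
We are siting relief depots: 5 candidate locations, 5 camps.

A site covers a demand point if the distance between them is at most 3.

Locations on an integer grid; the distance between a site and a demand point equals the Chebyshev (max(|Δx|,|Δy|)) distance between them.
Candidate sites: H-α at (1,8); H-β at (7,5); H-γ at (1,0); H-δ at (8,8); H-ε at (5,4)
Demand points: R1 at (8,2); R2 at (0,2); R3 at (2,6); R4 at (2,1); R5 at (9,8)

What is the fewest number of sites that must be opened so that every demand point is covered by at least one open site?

3

Coverage sets (demand points within 3 of each site):
  H-α: {R3}
  H-β: {R1, R5}
  H-γ: {R2, R4}
  H-δ: {R5}
  H-ε: {R1, R3, R4}
No 2 sites suffice: every size-2 union leaves at least one demand point uncovered.
But {H-α, H-β, H-γ} covers everything, so the minimum is 3.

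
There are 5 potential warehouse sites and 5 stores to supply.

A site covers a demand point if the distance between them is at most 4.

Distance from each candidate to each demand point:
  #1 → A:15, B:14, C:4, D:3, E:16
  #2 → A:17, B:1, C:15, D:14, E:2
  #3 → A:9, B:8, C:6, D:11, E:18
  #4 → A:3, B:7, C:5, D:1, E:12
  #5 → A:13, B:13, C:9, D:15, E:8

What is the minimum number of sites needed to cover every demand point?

3

Coverage sets (demand points within 4 of each site):
  #1: {C, D}
  #2: {B, E}
  #3: {}
  #4: {A, D}
  #5: {}
No 2 sites suffice: every size-2 union leaves at least one demand point uncovered.
But {#1, #2, #4} covers everything, so the minimum is 3.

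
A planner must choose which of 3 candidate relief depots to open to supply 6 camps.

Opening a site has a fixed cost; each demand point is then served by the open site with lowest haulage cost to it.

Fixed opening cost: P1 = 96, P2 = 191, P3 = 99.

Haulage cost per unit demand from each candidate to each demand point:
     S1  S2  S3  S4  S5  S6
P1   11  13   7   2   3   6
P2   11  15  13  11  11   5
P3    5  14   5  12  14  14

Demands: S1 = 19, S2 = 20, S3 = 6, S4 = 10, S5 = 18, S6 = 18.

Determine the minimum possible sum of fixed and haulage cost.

Open {P1, P3}: assign each demand point to its cheapest open site.
  S1→P3 19×5=95, S2→P1 20×13=260, S3→P3 6×5=30, S4→P1 10×2=20, S5→P1 18×3=54, S6→P1 18×6=108
  haulage cost 567, fixed 195 → total 762.
Compare {P1}: haulage cost 693 + fixed 96 = 789.
Compare {P1, P2, P3}: haulage cost 549 + fixed 386 = 935.
Compare {P1, P2}: haulage cost 675 + fixed 287 = 962.
All other subsets cost ≥ 789. Minimum total cost: 762.

762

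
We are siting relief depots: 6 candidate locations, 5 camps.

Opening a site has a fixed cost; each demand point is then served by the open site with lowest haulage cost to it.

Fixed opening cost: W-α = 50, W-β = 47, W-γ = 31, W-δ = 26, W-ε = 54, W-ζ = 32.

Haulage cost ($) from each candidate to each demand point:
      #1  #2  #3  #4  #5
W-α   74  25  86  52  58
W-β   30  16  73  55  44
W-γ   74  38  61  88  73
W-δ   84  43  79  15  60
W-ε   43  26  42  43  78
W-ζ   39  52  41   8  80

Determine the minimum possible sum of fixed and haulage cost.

Open {W-β, W-ζ}: assign each demand point to its cheapest open site.
  #1→W-β 30, #2→W-β 16, #3→W-ζ 41, #4→W-ζ 8, #5→W-β 44
  haulage cost 139, fixed 79 → total 218.
Compare {W-β, W-δ, W-ζ}: haulage cost 139 + fixed 105 = 244.
Compare {W-δ, W-ζ}: haulage cost 191 + fixed 58 = 249.
Compare {W-β, W-γ, W-ζ}: haulage cost 139 + fixed 110 = 249.
All other subsets cost ≥ 244. Minimum total cost: 218.

218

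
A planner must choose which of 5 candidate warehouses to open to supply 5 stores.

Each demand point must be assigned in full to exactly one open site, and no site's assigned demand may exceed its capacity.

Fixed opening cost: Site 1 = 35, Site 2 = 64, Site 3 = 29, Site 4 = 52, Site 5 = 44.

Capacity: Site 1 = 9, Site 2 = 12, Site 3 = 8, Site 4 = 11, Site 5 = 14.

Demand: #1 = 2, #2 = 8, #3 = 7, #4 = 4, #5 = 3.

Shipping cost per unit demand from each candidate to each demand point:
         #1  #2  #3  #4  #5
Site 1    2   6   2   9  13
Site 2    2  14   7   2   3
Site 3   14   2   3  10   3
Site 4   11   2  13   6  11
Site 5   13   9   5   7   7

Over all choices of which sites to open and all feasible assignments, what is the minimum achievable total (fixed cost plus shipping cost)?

Open {Site 1, Site 2, Site 3}; cheapest assignment that respects the capacities:
  Site 1 (cap 9, load 9): #1, #3 — cost 2×2 + 7×2 = 18
  Site 2 (cap 12, load 7): #4, #5 — cost 4×2 + 3×3 = 17
  Site 3 (cap 8, load 8): #2 — cost 8×2 = 16
  Shipping 51, fixed 128 → total 179.
  Any other capacity-feasible assignment to {Site 1, Site 2, Site 3} ships for at least 51.
Compare {Site 1, Site 3, Site 5}: its best feasible assignment gives total 191.
Compare {Site 1, Site 3, Site 4}: its best feasible assignment gives total 199.
Every other set of open sites that can feasibly serve all demand totals ≥ 191 even under its best assignment. Minimum: 179.

179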